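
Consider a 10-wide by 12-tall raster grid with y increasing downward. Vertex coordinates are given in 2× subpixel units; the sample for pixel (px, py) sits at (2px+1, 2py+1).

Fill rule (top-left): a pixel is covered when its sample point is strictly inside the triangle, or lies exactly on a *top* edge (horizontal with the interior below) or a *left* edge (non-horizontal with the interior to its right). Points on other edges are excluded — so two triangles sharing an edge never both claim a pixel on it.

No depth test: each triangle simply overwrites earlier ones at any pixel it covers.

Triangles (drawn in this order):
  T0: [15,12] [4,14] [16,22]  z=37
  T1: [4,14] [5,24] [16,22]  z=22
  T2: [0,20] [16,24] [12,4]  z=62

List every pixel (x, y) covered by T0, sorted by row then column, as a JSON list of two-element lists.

T0:
  2·area = 112  (B↔C swapped to make it positive)
  edge (15, 12)→(16, 22): d=(1,10) right/bottom  bias=-1
  edge (16, 22)→(4, 14): d=(-12,-8) top-left  bias=+0
  edge (4, 14)→(15, 12): d=(11,-2) top-left  bias=+0
    (5,6)@(11, 13): e=[41,68,3] → X
    (6,6)@(13, 13): e=[21,84,7] → X
    (7,6)@(15, 13): e=[1,100,11] → X
    (8,6)@(17, 13): e=[-19,116,15] → .
    (3,7)@(7, 15): e=[83,12,17] → X
    (4,7)@(9, 15): e=[63,28,21] → X
    (8,7)@(17, 15): e=[-17,92,37] → .
    (3,8)@(7, 17): e=[85,-12,39] → .
    (4,8)@(9, 17): e=[65,4,43] → X
    (8,8)@(17, 17): e=[-15,68,59] → .
    (4,9)@(9, 19): e=[67,-20,65] → .
    (5,9)@(11, 19): e=[47,-4,69] → .
  covered (15 px):
    . . . . . . . . . .
    . . . . . . . . . .
    . . . . . . . . . .
    . . . . . . . . . .
    . . . . . . . . . .
    . . . . . . . . . .
    . . . . . X X X . .
    . . . X X X X X . .
    . . . . X X X X . .
    . . . . . . X X . .
    . . . . . . . X . .
    . . . . . . . . . .
T1:
  2·area = 112  (B↔C swapped to make it positive)
  edge (4, 14)→(16, 22): d=(12,8) right/bottom  bias=-1
  edge (16, 22)→(5, 24): d=(-11,2) right/bottom  bias=-1
  edge (5, 24)→(4, 14): d=(-1,-10) top-left  bias=+0
    (2,7)@(5, 15): e=[4,99,9] → X
    (3,7)@(7, 15): e=[-12,95,29] → .
    (2,8)@(5, 17): e=[28,77,7] → X
    (3,8)@(7, 17): e=[12,73,27] → X
    (4,8)@(9, 17): e=[-4,69,47] → .
    (2,9)@(5, 19): e=[52,55,5] → X
    (4,9)@(9, 19): e=[20,47,45] → X
    (5,9)@(11, 19): e=[4,43,65] → X
    (6,9)@(13, 19): e=[-12,39,85] → .
    (2,10)@(5, 21): e=[76,33,3] → X
    (6,10)@(13, 21): e=[12,17,83] → X
    (7,10)@(15, 21): e=[-4,13,103] → .
  covered (15 px):
    . . . . . . . . . .
    . . . . . . . . . .
    . . . . . . . . . .
    . . . . . . . . . .
    . . . . . . . . . .
    . . . . . . . . . .
    . . . . . . . . . .
    . . X . . . . . . .
    . . X X . . . . . .
    . . X X X X . . . .
    . . X X X X X . . .
    . . X X X . . . . .
T2:
  2·area = 304  (B↔C swapped to make it positive)
  edge (0, 20)→(12, 4): d=(12,-16) top-left  bias=+0
  edge (12, 4)→(16, 24): d=(4,20) right/bottom  bias=-1
  edge (16, 24)→(0, 20): d=(-16,-4) top-left  bias=+0
    (5,3)@(11, 7): e=[20,32,252] → X
    (6,3)@(13, 7): e=[52,-8,260] → .
    (4,4)@(9, 9): e=[12,80,212] → X
    (6,4)@(13, 9): e=[76,0,228] → .  [on edge]
    (3,5)@(7, 11): e=[4,128,172] → X
    (6,5)@(13, 11): e=[100,8,196] → X
    (7,5)@(15, 11): e=[132,-32,204] → .
    (3,6)@(7, 13): e=[28,136,140] → X
    (7,6)@(15, 13): e=[156,-24,172] → .
    (2,7)@(5, 15): e=[20,184,100] → X
    (7,7)@(15, 15): e=[180,-16,140] → .
    (1,8)@(3, 17): e=[12,232,60] → X
    (7,9)@(15, 19): e=[228,0,76] → .  [on edge]
  covered (37 px):
    . . . . . . . . . .
    . . . . . . . . . .
    . . . . . . . . . .
    . . . . . X . . . .
    . . . . X X . . . .
    . . . X X X X . . .
    . . . X X X X . . .
    . . X X X X X . . .
    . X X X X X X . . .
    X X X X X X X . . .
    . . X X X X X X . .
    . . . . . . X X . .

Final: [[5,6],[6,6],[7,6],[3,7],[4,7],[5,7],[6,7],[7,7],[4,8],[5,8],[6,8],[7,8],[6,9],[7,9],[7,10]]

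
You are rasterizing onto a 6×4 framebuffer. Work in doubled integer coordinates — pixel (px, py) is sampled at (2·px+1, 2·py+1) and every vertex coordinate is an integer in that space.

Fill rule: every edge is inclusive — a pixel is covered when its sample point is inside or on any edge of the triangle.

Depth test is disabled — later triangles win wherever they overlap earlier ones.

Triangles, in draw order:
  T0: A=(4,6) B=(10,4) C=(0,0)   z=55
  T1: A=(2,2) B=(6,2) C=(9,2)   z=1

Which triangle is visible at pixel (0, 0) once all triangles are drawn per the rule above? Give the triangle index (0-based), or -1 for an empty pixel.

T0:
  2·area = 44  (B↔C swapped to make it positive)
  edge (4, 6)→(0, 0): d=(-4,-6) inclusive
  edge (0, 0)→(10, 4): d=(10,4) inclusive
  edge (10, 4)→(4, 6): d=(-6,2) inclusive
    (0,0)@(1, 1): e=[2,6,36] → █
    (1,0)@(3, 1): e=[14,-2,32] → ·
    (0,1)@(1, 3): e=[-6,26,24] → ·
    (1,1)@(3, 3): e=[6,18,20] → █
    (2,1)@(5, 3): e=[18,10,16] → █
    (3,1)@(7, 3): e=[30,2,12] → █
    (4,1)@(9, 3): e=[42,-6,8] → ·
    (1,2)@(3, 5): e=[-2,38,8] → ·
    (2,2)@(5, 5): e=[10,30,4] → █
    (3,2)@(7, 5): e=[22,22,0] → █  [on edge]
    (4,2)@(9, 5): e=[34,14,-4] → ·
    (0,3)@(1, 7): e=[-22,66,0] → ·  [on edge]
  covered (6 px):
    █ · · · · ·
    · █ █ █ · ·
    · · █ █ · ·
    · · · · · ·
T1:
  degenerate (2·area = 0) — covers nothing

Z-buffer (winner per pixel, '.' = empty):
  0 . . . . .
  . 0 0 0 . .
  . . 0 0 . .
  . . . . . .

Final: 0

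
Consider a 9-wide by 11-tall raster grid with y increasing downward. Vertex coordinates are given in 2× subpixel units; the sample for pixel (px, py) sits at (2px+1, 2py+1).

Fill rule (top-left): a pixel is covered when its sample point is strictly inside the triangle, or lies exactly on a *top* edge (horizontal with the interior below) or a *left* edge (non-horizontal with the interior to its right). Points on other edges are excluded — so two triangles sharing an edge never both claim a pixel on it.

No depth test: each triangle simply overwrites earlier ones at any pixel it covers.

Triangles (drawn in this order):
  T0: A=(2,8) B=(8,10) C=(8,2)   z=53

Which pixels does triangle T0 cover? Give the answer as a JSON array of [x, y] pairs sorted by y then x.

T0:
  2·area = 48  (B↔C swapped to make it positive)
  edge (2, 8)→(8, 2): d=(6,-6) top-left  bias=+0
  edge (8, 2)→(8, 10): d=(0,8) right/bottom  bias=-1
  edge (8, 10)→(2, 8): d=(-6,-2) top-left  bias=+0
    (4,0)@(9, 1): e=[0,-8,56] → .  [on edge]
    (3,1)@(7, 3): e=[0,8,40] → X  [on edge]
    (4,1)@(9, 3): e=[12,-8,44] → .
    (2,2)@(5, 5): e=[0,24,24] → X  [on edge]
    (4,2)@(9, 5): e=[24,-8,32] → .
    (1,3)@(3, 7): e=[0,40,8] → X  [on edge]
    (4,3)@(9, 7): e=[36,-8,20] → .
    (0,4)@(1, 9): e=[0,56,-8] → .  [on edge]
    (1,4)@(3, 9): e=[12,40,-4] → .
    (2,4)@(5, 9): e=[24,24,0] → X  [on edge]
    (4,4)@(9, 9): e=[48,-8,8] → .
    (2,5)@(5, 11): e=[36,24,-12] → .
    (5,5)@(11, 11): e=[72,-24,0] → .  [on edge]
    (8,6)@(17, 13): e=[120,-72,0] → .  [on edge]
  covered (8 px):
    . . . . . . . . .
    . . . X . . . . .
    . . X X . . . . .
    . X X X . . . . .
    . . X X . . . . .
    . . . . . . . . .
    . . . . . . . . .
    . . . . . . . . .
    . . . . . . . . .
    . . . . . . . . .
    . . . . . . . . .

Result: [[3,1],[2,2],[3,2],[1,3],[2,3],[3,3],[2,4],[3,4]]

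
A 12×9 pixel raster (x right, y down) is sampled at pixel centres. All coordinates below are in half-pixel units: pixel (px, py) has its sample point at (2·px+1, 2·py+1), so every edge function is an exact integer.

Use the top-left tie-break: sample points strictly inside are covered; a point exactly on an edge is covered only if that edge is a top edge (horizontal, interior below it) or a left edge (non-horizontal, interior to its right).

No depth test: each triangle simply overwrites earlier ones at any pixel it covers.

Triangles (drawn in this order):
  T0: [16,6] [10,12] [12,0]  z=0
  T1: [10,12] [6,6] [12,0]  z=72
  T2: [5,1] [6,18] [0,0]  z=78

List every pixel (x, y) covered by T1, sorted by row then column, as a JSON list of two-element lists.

T0:
  2·area = 60
  edge (16, 6)→(10, 12): d=(-6,6) right/bottom  bias=-1
  edge (10, 12)→(12, 0): d=(2,-12) top-left  bias=+0
  edge (12, 0)→(16, 6): d=(4,6) right/bottom  bias=-1
    (10,0)@(21, 1): e=[0,110,-50] → .  [on edge]
    (6,1)@(13, 3): e=[36,18,6] → X
    (7,1)@(15, 3): e=[24,42,-6] → .
    (9,1)@(19, 3): e=[0,90,-30] → .  [on edge]
    (6,2)@(13, 5): e=[24,22,14] → X
    (7,2)@(15, 5): e=[12,46,2] → X
    (8,2)@(17, 5): e=[0,70,-10] → .  [on edge]
    (5,3)@(11, 7): e=[24,2,34] → X
    (7,3)@(15, 7): e=[0,50,10] → .  [on edge]
    (5,4)@(11, 9): e=[12,6,42] → X
    (6,4)@(13, 9): e=[0,30,30] → .  [on edge]
    (5,5)@(11, 11): e=[0,10,50] → .  [on edge]
    (4,6)@(9, 13): e=[0,-10,70] → .  [on edge]
    (3,7)@(7, 15): e=[0,-30,90] → .  [on edge]
    (2,8)@(5, 17): e=[0,-50,110] → .  [on edge]
  covered (6 px):
    . . . . . . . . . . . .
    . . . . . . X . . . . .
    . . . . . . X X . . . .
    . . . . . X X . . . . .
    . . . . . X . . . . . .
    . . . . . . . . . . . .
    . . . . . . . . . . . .
    . . . . . . . . . . . .
    . . . . . . . . . . . .
T1:
  2·area = 60
  edge (10, 12)→(6, 6): d=(-4,-6) top-left  bias=+0
  edge (6, 6)→(12, 0): d=(6,-6) top-left  bias=+0
  edge (12, 0)→(10, 12): d=(-2,12) right/bottom  bias=-1
    (5,0)@(11, 1): e=[50,0,10] → X  [on edge]
    (6,0)@(13, 1): e=[62,12,-14] → .
    (4,1)@(9, 3): e=[30,0,30] → X  [on edge]
    (6,1)@(13, 3): e=[54,24,-18] → .
    (3,2)@(7, 5): e=[10,0,50] → X  [on edge]
    (6,2)@(13, 5): e=[46,36,-22] → .
    (2,3)@(5, 7): e=[-10,0,70] → .  [on edge]
    (3,3)@(7, 7): e=[2,12,46] → X
    (5,3)@(11, 7): e=[26,36,-2] → .
    (1,4)@(3, 9): e=[-30,0,90] → .  [on edge]
    (3,4)@(7, 9): e=[-6,24,42] → .
    (4,4)@(9, 9): e=[6,36,18] → X
    (0,5)@(1, 11): e=[-50,0,110] → .  [on edge]
  covered (9 px):
    . . . . . X . . . . . .
    . . . . X X . . . . . .
    . . . X X X . . . . . .
    . . . X X . . . . . . .
    . . . . X . . . . . . .
    . . . . . . . . . . . .
    . . . . . . . . . . . .
    . . . . . . . . . . . .
    . . . . . . . . . . . .
T2:
  2·area = 84
  edge (5, 1)→(6, 18): d=(1,17) right/bottom  bias=-1
  edge (6, 18)→(0, 0): d=(-6,-18) top-left  bias=+0
  edge (0, 0)→(5, 1): d=(5,1) right/bottom  bias=-1
    (0,0)@(1, 1): e=[68,12,4] → X
    (1,0)@(3, 1): e=[34,48,2] → X
    (2,0)@(5, 1): e=[0,84,0] → .  [on edge]
    (0,1)@(1, 3): e=[70,0,14] → X  [on edge]
    (2,1)@(5, 3): e=[2,72,10] → X
    (3,1)@(7, 3): e=[-32,108,8] → .
    (7,1)@(15, 3): e=[-168,252,0] → .  [on edge]
    (0,2)@(1, 5): e=[72,-12,24] → .
    (1,2)@(3, 5): e=[38,24,22] → X
    (3,2)@(7, 5): e=[-30,96,18] → .
    (1,3)@(3, 7): e=[40,12,32] → X
    (3,3)@(7, 7): e=[-28,84,28] → .
    (1,4)@(3, 9): e=[42,0,42] → X  [on edge]
    (2,7)@(5, 15): e=[14,0,70] → X  [on edge]
  covered (14 px):
    X X . . . . . . . . . .
    X X X . . . . . . . . .
    . X X . . . . . . . . .
    . X X . . . . . . . . .
    . X X . . . . . . . . .
    . . X . . . . . . . . .
    . . X . . . . . . . . .
    . . X . . . . . . . . .
    . . . . . . . . . . . .

Result: [[5,0],[4,1],[5,1],[3,2],[4,2],[5,2],[3,3],[4,3],[4,4]]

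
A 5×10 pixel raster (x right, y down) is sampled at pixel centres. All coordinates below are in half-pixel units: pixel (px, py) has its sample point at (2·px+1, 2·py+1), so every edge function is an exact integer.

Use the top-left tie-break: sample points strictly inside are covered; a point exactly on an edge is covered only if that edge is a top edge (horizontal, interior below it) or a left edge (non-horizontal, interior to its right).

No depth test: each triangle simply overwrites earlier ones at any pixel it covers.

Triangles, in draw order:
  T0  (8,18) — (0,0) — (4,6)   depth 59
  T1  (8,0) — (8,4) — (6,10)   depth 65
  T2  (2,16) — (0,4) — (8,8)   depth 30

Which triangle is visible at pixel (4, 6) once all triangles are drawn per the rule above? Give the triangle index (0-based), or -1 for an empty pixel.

T0:
  2·area = 24
  edge (8, 18)→(0, 0): d=(-8,-18) top-left  bias=+0
  edge (0, 0)→(4, 6): d=(4,6) right/bottom  bias=-1
  edge (4, 6)→(8, 18): d=(4,12) right/bottom  bias=-1
    (1,1)@(3, 3): e=[30,-6,0] → ·  [on edge]
    (1,2)@(3, 5): e=[14,2,8] → █
    (2,2)@(5, 5): e=[50,-10,-16] → ·
    (1,3)@(3, 7): e=[-2,10,16] → ·
    (2,4)@(5, 9): e=[18,6,0] → ·  [on edge]
    (2,5)@(5, 11): e=[2,14,8] → █
    (3,5)@(7, 11): e=[38,2,-16] → ·
    (2,6)@(5, 13): e=[-14,22,16] → ·
    (3,7)@(7, 15): e=[6,18,0] → ·  [on edge]
  covered (2 px):
    · · · · ·
    · · · · ·
    · █ · · ·
    · · · · ·
    · · · · ·
    · · █ · ·
    · · · · ·
    · · · · ·
    · · · · ·
    · · · · ·
T1:
  2·area = 8
  edge (8, 0)→(8, 4): d=(0,4) right/bottom  bias=-1
  edge (8, 4)→(6, 10): d=(-2,6) right/bottom  bias=-1
  edge (6, 10)→(8, 0): d=(2,-10) top-left  bias=+0
    (4,0)@(9, 1): e=[-4,0,12] → ·  [on edge]
    (3,2)@(7, 5): e=[4,4,0] → █  [on edge]
    (4,2)@(9, 5): e=[-4,-8,20] → ·
    (3,3)@(7, 7): e=[4,0,4] → ·  [on edge]
    (2,6)@(5, 13): e=[12,0,-4] → ·  [on edge]
    (2,7)@(5, 15): e=[12,-4,0] → ·  [on edge]
    (1,9)@(3, 19): e=[20,0,-12] → ·  [on edge]
  covered (1 px):
    · · · · ·
    · · · · ·
    · · · █ ·
    · · · · ·
    · · · · ·
    · · · · ·
    · · · · ·
    · · · · ·
    · · · · ·
    · · · · ·
T2:
  2·area = 88
  edge (2, 16)→(0, 4): d=(-2,-12) top-left  bias=+0
  edge (0, 4)→(8, 8): d=(8,4) right/bottom  bias=-1
  edge (8, 8)→(2, 16): d=(-6,8) right/bottom  bias=-1
    (0,2)@(1, 5): e=[10,4,74] → █
    (1,2)@(3, 5): e=[34,-4,58] → ·
    (0,3)@(1, 7): e=[6,20,62] → █
    (1,3)@(3, 7): e=[30,12,46] → █
    (2,3)@(5, 7): e=[54,4,30] → █
    (3,3)@(7, 7): e=[78,-4,14] → ·
    (0,4)@(1, 9): e=[2,36,50] → █
    (3,4)@(7, 9): e=[74,12,2] → █
    (4,4)@(9, 9): e=[98,4,-14] → ·
    (0,5)@(1, 11): e=[-2,52,38] → ·
    (1,5)@(3, 11): e=[22,44,22] → █
    (3,5)@(7, 11): e=[70,28,-10] → ·
  covered (11 px):
    · · · · ·
    · · · · ·
    █ · · · ·
    █ █ █ · ·
    █ █ █ █ ·
    · █ █ · ·
    · █ · · ·
    · · · · ·
    · · · · ·
    · · · · ·

Z-buffer (winner per pixel, '.' = empty):
  . . . . .
  . . . . .
  2 0 . 1 .
  2 2 2 . .
  2 2 2 2 .
  . 2 2 . .
  . 2 . . .
  . . . . .
  . . . . .
  . . . . .

Final: -1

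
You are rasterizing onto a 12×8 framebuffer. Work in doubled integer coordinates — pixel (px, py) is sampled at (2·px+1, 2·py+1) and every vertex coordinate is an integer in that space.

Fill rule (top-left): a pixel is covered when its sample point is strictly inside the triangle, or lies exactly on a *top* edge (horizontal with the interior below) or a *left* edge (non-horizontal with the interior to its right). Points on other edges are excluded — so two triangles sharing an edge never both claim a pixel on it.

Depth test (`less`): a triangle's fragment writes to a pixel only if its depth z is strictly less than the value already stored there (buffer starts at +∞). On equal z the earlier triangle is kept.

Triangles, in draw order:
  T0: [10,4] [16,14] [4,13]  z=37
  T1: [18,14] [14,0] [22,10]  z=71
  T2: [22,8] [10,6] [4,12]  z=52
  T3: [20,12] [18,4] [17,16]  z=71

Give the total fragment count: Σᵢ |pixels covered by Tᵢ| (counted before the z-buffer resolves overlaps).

T0:
  2·area = 114
  edge (10, 4)→(16, 14): d=(6,10) right/bottom  bias=-1
  edge (16, 14)→(4, 13): d=(-12,-1) top-left  bias=+0
  edge (4, 13)→(10, 4): d=(6,-9) top-left  bias=+0
    (4,3)@(9, 7): e=[28,77,9] → X
    (5,3)@(11, 7): e=[8,79,27] → X
    (6,3)@(13, 7): e=[-12,81,45] → .
    (3,4)@(7, 9): e=[60,51,3] → X
    (6,4)@(13, 9): e=[0,57,57] → .  [on edge]
    (3,5)@(7, 11): e=[72,27,15] → X
    (6,5)@(13, 11): e=[12,33,69] → X
    (7,5)@(15, 11): e=[-8,35,87] → .
    (2,6)@(5, 13): e=[104,1,9] → X
    (7,6)@(15, 13): e=[4,11,99] → X
    (8,6)@(17, 13): e=[-16,13,117] → .
    (2,7)@(5, 15): e=[116,-23,21] → .
  covered (15 px):
    . . . . . . . . . . . .
    . . . . . . . . . . . .
    . . . . . . . . . . . .
    . . . . X X . . . . . .
    . . . X X X . . . . . .
    . . . X X X X . . . . .
    . . X X X X X X . . . .
    . . . . . . . . . . . .
T1:
  2·area = 72
  edge (18, 14)→(14, 0): d=(-4,-14) top-left  bias=+0
  edge (14, 0)→(22, 10): d=(8,10) right/bottom  bias=-1
  edge (22, 10)→(18, 14): d=(-4,4) right/bottom  bias=-1
    (7,1)@(15, 3): e=[2,14,56] → X
    (8,1)@(17, 3): e=[30,-6,48] → .
    (7,2)@(15, 5): e=[-6,30,48] → .
    (8,2)@(17, 5): e=[22,10,40] → X
    (9,2)@(19, 5): e=[50,-10,32] → .
    (8,3)@(17, 7): e=[14,26,32] → X
    (9,3)@(19, 7): e=[42,6,24] → X
    (10,3)@(21, 7): e=[70,-14,16] → .
    (8,4)@(17, 9): e=[6,42,24] → X
    (10,4)@(21, 9): e=[62,2,8] → X
    (11,4)@(23, 9): e=[90,-18,0] → .  [on edge]
    (8,5)@(17, 11): e=[-2,58,16] → .
    (10,5)@(21, 11): e=[54,18,0] → .  [on edge]
    (9,6)@(19, 13): e=[18,54,0] → .  [on edge]
    (8,7)@(17, 15): e=[-18,90,0] → .  [on edge]
  covered (8 px):
    . . . . . . . . . . . .
    . . . . . . . X . . . .
    . . . . . . . . X . . .
    . . . . . . . . X X . .
    . . . . . . . . X X X .
    . . . . . . . . . X . .
    . . . . . . . . . . . .
    . . . . . . . . . . . .
T2:
  2·area = 84  (B↔C swapped to make it positive)
  edge (22, 8)→(4, 12): d=(-18,4) right/bottom  bias=-1
  edge (4, 12)→(10, 6): d=(6,-6) top-left  bias=+0
  edge (10, 6)→(22, 8): d=(12,2) right/bottom  bias=-1
    (7,0)@(15, 1): e=[154,0,-70] → .  [on edge]
    (6,1)@(13, 3): e=[126,0,-42] → .  [on edge]
    (5,2)@(11, 5): e=[98,0,-14] → .  [on edge]
    (4,3)@(9, 7): e=[70,0,14] → X  [on edge]
    (5,3)@(11, 7): e=[62,12,10] → X
    (6,3)@(13, 7): e=[54,24,6] → X
    (7,3)@(15, 7): e=[46,36,2] → X
    (8,3)@(17, 7): e=[38,48,-2] → .
    (3,4)@(7, 9): e=[42,0,42] → X  [on edge]
    (8,4)@(17, 9): e=[2,60,22] → X
    (9,4)@(19, 9): e=[-6,72,18] → .
    (2,5)@(5, 11): e=[14,0,70] → X  [on edge]
    (1,6)@(3, 13): e=[-14,0,98] → .  [on edge]
    (0,7)@(1, 15): e=[-42,0,126] → .  [on edge]
  covered (12 px):
    . . . . . . . . . . . .
    . . . . . . . . . . . .
    . . . . . . . . . . . .
    . . . . X X X X . . . .
    . . . X X X X X X . . .
    . . X X . . . . . . . .
    . . . . . . . . . . . .
    . . . . . . . . . . . .
T3:
  2·area = 32  (B↔C swapped to make it positive)
  edge (20, 12)→(17, 16): d=(-3,4) right/bottom  bias=-1
  edge (17, 16)→(18, 4): d=(1,-12) top-left  bias=+0
  edge (18, 4)→(20, 12): d=(2,8) right/bottom  bias=-1
    (9,4)@(19, 9): e=[13,17,2] → X
    (10,4)@(21, 9): e=[5,41,-14] → .
    (9,5)@(19, 11): e=[7,19,6] → X
    (10,5)@(21, 11): e=[-1,43,-10] → .
    (9,6)@(19, 13): e=[1,21,10] → X
    (10,6)@(21, 13): e=[-7,45,-6] → .
    (9,7)@(19, 15): e=[-5,23,14] → .
  covered (3 px):
    . . . . . . . . . . . .
    . . . . . . . . . . . .
    . . . . . . . . . . . .
    . . . . . . . . . . . .
    . . . . . . . . . X . .
    . . . . . . . . . X . .
    . . . . . . . . . X . .
    . . . . . . . . . . . .

Result: 38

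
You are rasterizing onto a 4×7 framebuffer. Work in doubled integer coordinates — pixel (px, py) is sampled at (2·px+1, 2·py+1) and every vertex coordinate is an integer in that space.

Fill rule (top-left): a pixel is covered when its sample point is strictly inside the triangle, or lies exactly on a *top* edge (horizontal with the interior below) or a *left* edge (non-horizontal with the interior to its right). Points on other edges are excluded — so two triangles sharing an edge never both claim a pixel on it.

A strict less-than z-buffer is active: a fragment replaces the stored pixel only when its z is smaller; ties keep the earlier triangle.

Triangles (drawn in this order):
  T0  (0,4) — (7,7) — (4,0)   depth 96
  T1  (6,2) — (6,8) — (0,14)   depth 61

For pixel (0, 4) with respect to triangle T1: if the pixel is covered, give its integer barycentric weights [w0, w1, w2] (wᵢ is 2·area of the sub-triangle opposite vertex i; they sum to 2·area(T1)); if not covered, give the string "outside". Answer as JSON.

T0:
  2·area = 40  (B↔C swapped to make it positive)
  edge (0, 4)→(4, 0): d=(4,-4) top-left  bias=+0
  edge (4, 0)→(7, 7): d=(3,7) right/bottom  bias=-1
  edge (7, 7)→(0, 4): d=(-7,-3) top-left  bias=+0
    (1,0)@(3, 1): e=[0,10,30] → #  [on edge]
    (2,0)@(5, 1): e=[8,-4,36] → ·
    (0,1)@(1, 3): e=[0,30,10] → #  [on edge]
    (2,1)@(5, 3): e=[16,2,22] → #
    (3,1)@(7, 3): e=[24,-12,28] → ·
    (0,2)@(1, 5): e=[8,36,-4] → ·
    (1,2)@(3, 5): e=[16,22,2] → #
    (3,2)@(7, 5): e=[32,-6,14] → ·
    (1,3)@(3, 7): e=[24,28,-12] → ·
    (2,3)@(5, 7): e=[32,14,-6] → ·
    (3,3)@(7, 7): e=[40,0,0] → ·  [on edge]
  covered (6 px):
    · # · ·
    # # # ·
    · # # ·
    · · · ·
    · · · ·
    · · · ·
    · · · ·
T1:
  2·area = 36
  edge (6, 2)→(6, 8): d=(0,6) right/bottom  bias=-1
  edge (6, 8)→(0, 14): d=(-6,6) right/bottom  bias=-1
  edge (0, 14)→(6, 2): d=(6,-12) top-left  bias=+0
    (2,2)@(5, 5): e=[6,24,6] → #
    (3,2)@(7, 5): e=[-6,12,30] → ·
    (2,3)@(5, 7): e=[6,12,18] → #
    (3,3)@(7, 7): e=[-6,0,42] → ·  [on edge]
    (1,4)@(3, 9): e=[18,12,6] → #
    (2,4)@(5, 9): e=[6,0,30] → ·  [on edge]
    (1,5)@(3, 11): e=[18,0,18] → ·  [on edge]
    (0,6)@(1, 13): e=[30,0,6] → ·  [on edge]
  covered (3 px):
    · · · ·
    · · · ·
    · · # ·
    · · # ·
    · # · ·
    · · · ·
    · · · ·

Final: "outside"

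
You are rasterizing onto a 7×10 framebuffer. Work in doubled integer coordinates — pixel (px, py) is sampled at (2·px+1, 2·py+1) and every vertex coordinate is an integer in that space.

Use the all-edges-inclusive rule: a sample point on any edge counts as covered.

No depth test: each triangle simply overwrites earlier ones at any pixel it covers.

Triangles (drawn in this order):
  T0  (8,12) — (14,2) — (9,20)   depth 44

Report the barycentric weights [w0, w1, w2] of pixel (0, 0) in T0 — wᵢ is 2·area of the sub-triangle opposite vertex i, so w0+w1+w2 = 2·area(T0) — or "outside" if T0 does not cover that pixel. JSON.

T0:
  2·area = 58
  edge (8, 12)→(14, 2): d=(6,-10) inclusive
  edge (14, 2)→(9, 20): d=(-5,18) inclusive
  edge (9, 20)→(8, 12): d=(-1,-8) inclusive
    (6,2)@(13, 5): e=[8,3,47] → X
    (5,3)@(11, 7): e=[0,29,29] → X  [on edge]
    (6,3)@(13, 7): e=[20,-7,45] → .
    (5,4)@(11, 9): e=[12,19,27] → X
    (6,4)@(13, 9): e=[32,-17,43] → .
    (4,5)@(9, 11): e=[4,45,9] → X
    (6,5)@(13, 11): e=[44,-27,41] → .
    (4,6)@(9, 13): e=[16,35,7] → X
    (5,6)@(11, 13): e=[36,-1,23] → .
    (4,7)@(9, 15): e=[28,25,5] → X
    (5,7)@(11, 15): e=[48,-11,21] → .
    (2,8)@(5, 17): e=[0,87,-29] → .  [on edge]
  covered (9 px):
    . . . . . . .
    . . . . . . .
    . . . . . . X
    . . . . . X .
    . . . . . X .
    . . . . X X .
    . . . . X . .
    . . . . X . .
    . . . . X . .
    . . . . X . .

Final: "outside"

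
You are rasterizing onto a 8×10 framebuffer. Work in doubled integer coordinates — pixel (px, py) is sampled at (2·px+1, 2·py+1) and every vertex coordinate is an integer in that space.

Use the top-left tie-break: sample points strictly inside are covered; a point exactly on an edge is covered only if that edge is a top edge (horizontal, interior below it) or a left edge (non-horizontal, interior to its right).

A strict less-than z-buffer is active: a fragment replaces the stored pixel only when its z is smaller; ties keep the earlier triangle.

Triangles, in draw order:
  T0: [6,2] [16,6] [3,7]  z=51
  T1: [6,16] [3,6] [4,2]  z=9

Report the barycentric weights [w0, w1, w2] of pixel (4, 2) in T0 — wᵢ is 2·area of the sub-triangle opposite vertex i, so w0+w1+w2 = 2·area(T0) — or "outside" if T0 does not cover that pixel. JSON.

T0:
  2·area = 62
  edge (6, 2)→(16, 6): d=(10,4) right/bottom  bias=-1
  edge (16, 6)→(3, 7): d=(-13,1) right/bottom  bias=-1
  edge (3, 7)→(6, 2): d=(3,-5) top-left  bias=+0
    (3,1)@(7, 3): e=[6,48,8] → █
    (4,1)@(9, 3): e=[-2,46,18] → ·
    (2,2)@(5, 5): e=[34,24,4] → █
    (4,2)@(9, 5): e=[18,20,24] → █
    (5,2)@(11, 5): e=[10,18,34] → █
    (6,2)@(13, 5): e=[2,16,44] → █
    (7,2)@(15, 5): e=[-6,14,54] → ·
    (1,3)@(3, 7): e=[62,0,0] → ·  [on edge]
    (2,3)@(5, 7): e=[54,-2,10] → ·
    (3,3)@(7, 7): e=[46,-4,20] → ·
    (4,3)@(9, 7): e=[38,-6,30] → ·
    (5,3)@(11, 7): e=[30,-8,40] → ·
  covered (6 px):
    · · · · · · · ·
    · · · █ · · · ·
    · · █ █ █ █ █ ·
    · · · · · · · ·
    · · · · · · · ·
    · · · · · · · ·
    · · · · · · · ·
    · · · · · · · ·
    · · · · · · · ·
    · · · · · · · ·
T1:
  2·area = 22
  edge (6, 16)→(3, 6): d=(-3,-10) top-left  bias=+0
  edge (3, 6)→(4, 2): d=(1,-4) top-left  bias=+0
  edge (4, 2)→(6, 16): d=(2,14) right/bottom  bias=-1
    (2,4)@(5, 9): e=[11,11,0] → ·  [on edge]
    (2,5)@(5, 11): e=[5,13,4] → █
    (3,5)@(7, 11): e=[25,21,-24] → ·
    (2,6)@(5, 13): e=[-1,15,8] → ·
  covered (1 px):
    · · · · · · · ·
    · · · · · · · ·
    · · · · · · · ·
    · · · · · · · ·
    · · · · · · · ·
    · · █ · · · · ·
    · · · · · · · ·
    · · · · · · · ·
    · · · · · · · ·
    · · · · · · · ·

Answer: [20,24,18]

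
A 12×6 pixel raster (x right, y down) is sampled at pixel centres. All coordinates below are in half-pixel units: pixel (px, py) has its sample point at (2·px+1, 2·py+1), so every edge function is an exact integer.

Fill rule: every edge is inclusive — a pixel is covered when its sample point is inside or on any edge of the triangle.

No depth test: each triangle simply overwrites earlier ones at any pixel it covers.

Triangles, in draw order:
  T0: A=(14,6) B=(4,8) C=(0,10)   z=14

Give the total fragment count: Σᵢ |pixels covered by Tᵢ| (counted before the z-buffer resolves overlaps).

T0:
  2·area = 12  (B↔C swapped to make it positive)
  edge (14, 6)→(0, 10): d=(-14,4) inclusive
  edge (0, 10)→(4, 8): d=(4,-2) inclusive
  edge (4, 8)→(14, 6): d=(10,-2) inclusive
    (9,2)@(19, 5): e=[-6,18,0] → ·  [on edge]
    (4,3)@(9, 7): e=[6,6,0] → #  [on edge]
    (5,3)@(11, 7): e=[-2,10,4] → ·
    (1,4)@(3, 9): e=[2,2,8] → #
    (2,4)@(5, 9): e=[-6,6,12] → ·
    (4,4)@(9, 9): e=[-22,14,20] → ·
    (1,5)@(3, 11): e=[-26,10,28] → ·
  covered (2 px):
    · · · · · · · · · · · ·
    · · · · · · · · · · · ·
    · · · · · · · · · · · ·
    · · · · # · · · · · · ·
    · # · · · · · · · · · ·
    · · · · · · · · · · · ·

Answer: 2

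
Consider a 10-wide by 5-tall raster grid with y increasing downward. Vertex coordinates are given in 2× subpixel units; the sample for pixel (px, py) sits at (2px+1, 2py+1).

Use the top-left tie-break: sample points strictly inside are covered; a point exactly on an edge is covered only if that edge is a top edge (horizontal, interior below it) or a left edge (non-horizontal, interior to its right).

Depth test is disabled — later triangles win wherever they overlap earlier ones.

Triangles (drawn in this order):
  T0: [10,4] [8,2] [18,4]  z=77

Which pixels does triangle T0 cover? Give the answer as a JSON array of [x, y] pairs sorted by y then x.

T0:
  2·area = 16
  edge (10, 4)→(8, 2): d=(-2,-2) top-left  bias=+0
  edge (8, 2)→(18, 4): d=(10,2) right/bottom  bias=-1
  edge (18, 4)→(10, 4): d=(-8,0) right/bottom  bias=-1
    (1,0)@(3, 1): e=[-8,0,24] → .  [on edge]
    (3,0)@(7, 1): e=[0,-8,24] → .  [on edge]
    (4,1)@(9, 3): e=[0,8,8] → X  [on edge]
    (5,1)@(11, 3): e=[4,4,8] → X
    (6,1)@(13, 3): e=[8,0,8] → .  [on edge]
    (4,2)@(9, 5): e=[-4,28,-8] → .
    (5,2)@(11, 5): e=[0,24,-8] → .  [on edge]
    (6,3)@(13, 7): e=[0,40,-24] → .  [on edge]
    (7,4)@(15, 9): e=[0,56,-40] → .  [on edge]
  covered (2 px):
    . . . . . . . . . .
    . . . . X X . . . .
    . . . . . . . . . .
    . . . . . . . . . .
    . . . . . . . . . .

Result: [[4,1],[5,1]]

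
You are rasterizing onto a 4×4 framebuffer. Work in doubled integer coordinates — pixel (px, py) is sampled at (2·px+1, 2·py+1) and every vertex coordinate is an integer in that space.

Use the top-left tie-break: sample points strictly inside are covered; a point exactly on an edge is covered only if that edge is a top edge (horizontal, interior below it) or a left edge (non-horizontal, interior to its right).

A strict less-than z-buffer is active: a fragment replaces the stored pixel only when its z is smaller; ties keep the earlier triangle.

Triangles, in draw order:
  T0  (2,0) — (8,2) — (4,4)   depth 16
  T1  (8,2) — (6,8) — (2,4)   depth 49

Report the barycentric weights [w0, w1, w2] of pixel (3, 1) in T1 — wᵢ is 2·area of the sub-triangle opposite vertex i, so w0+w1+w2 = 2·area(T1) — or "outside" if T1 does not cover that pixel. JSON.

T0:
  2·area = 20
  edge (2, 0)→(8, 2): d=(6,2) right/bottom  bias=-1
  edge (8, 2)→(4, 4): d=(-4,2) right/bottom  bias=-1
  edge (4, 4)→(2, 0): d=(-2,-4) top-left  bias=+0
    (1,0)@(3, 1): e=[4,14,2] → #
    (2,0)@(5, 1): e=[0,10,10] → ·  [on edge]
    (1,1)@(3, 3): e=[16,6,-2] → ·
    (2,1)@(5, 3): e=[12,2,6] → #
    (3,1)@(7, 3): e=[8,-2,14] → ·
    (2,2)@(5, 5): e=[24,-6,2] → ·
  covered (2 px):
    · # · ·
    · · # ·
    · · · ·
    · · · ·
T1:
  2·area = 32
  edge (8, 2)→(6, 8): d=(-2,6) right/bottom  bias=-1
  edge (6, 8)→(2, 4): d=(-4,-4) top-left  bias=+0
  edge (2, 4)→(8, 2): d=(6,-2) top-left  bias=+0
    (0,1)@(1, 3): e=[40,0,-8] → ·  [on edge]
    (2,1)@(5, 3): e=[16,16,0] → #  [on edge]
    (3,1)@(7, 3): e=[4,24,4] → #
    (1,2)@(3, 5): e=[24,0,8] → #  [on edge]
    (3,2)@(7, 5): e=[0,16,16] → ·  [on edge]
    (1,3)@(3, 7): e=[20,-8,20] → ·
    (2,3)@(5, 7): e=[8,0,24] → #  [on edge]
    (3,3)@(7, 7): e=[-4,8,28] → ·
  covered (5 px):
    · · · ·
    · · # #
    · # # ·
    · · # ·

Answer: [24,4,4]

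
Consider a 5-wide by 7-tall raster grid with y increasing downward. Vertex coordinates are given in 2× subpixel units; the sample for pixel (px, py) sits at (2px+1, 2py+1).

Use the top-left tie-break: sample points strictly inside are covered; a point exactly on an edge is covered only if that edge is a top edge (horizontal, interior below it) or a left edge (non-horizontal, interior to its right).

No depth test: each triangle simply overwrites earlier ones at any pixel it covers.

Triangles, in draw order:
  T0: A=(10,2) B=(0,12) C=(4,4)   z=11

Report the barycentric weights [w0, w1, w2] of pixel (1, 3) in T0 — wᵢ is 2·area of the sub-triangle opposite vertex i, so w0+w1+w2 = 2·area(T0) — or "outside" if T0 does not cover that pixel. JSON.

T0:
  2·area = 40
  edge (10, 2)→(0, 12): d=(-10,10) right/bottom  bias=-1
  edge (0, 12)→(4, 4): d=(4,-8) top-left  bias=+0
  edge (4, 4)→(10, 2): d=(6,-2) top-left  bias=+0
    (3,1)@(7, 3): e=[20,20,0] → █  [on edge]
    (4,1)@(9, 3): e=[0,36,4] → ·  [on edge]
    (0,2)@(1, 5): e=[60,-20,0] → ·  [on edge]
    (2,2)@(5, 5): e=[20,12,8] → █
    (3,2)@(7, 5): e=[0,28,12] → ·  [on edge]
    (1,3)@(3, 7): e=[20,4,16] → █
    (2,3)@(5, 7): e=[0,20,20] → ·  [on edge]
    (1,4)@(3, 9): e=[0,12,28] → ·  [on edge]
    (0,5)@(1, 11): e=[0,4,36] → ·  [on edge]
  covered (3 px):
    · · · · ·
    · · · █ ·
    · · █ · ·
    · █ · · ·
    · · · · ·
    · · · · ·
    · · · · ·

Final: [4,16,20]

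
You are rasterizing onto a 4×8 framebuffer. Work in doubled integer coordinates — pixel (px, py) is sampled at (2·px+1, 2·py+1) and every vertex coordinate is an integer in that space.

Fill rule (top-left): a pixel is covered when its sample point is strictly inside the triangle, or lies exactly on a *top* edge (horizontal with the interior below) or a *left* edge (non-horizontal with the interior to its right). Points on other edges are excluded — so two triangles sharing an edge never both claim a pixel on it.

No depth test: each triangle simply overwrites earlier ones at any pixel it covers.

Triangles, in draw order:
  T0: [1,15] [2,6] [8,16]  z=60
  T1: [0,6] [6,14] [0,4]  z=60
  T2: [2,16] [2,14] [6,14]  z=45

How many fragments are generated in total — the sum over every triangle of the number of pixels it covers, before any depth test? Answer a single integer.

T0:
  2·area = 64
  edge (1, 15)→(2, 6): d=(1,-9) top-left  bias=+0
  edge (2, 6)→(8, 16): d=(6,10) right/bottom  bias=-1
  edge (8, 16)→(1, 15): d=(-7,-1) top-left  bias=+0
    (1,4)@(3, 9): e=[12,8,44] → X
    (2,4)@(5, 9): e=[30,-12,46] → .
    (1,5)@(3, 11): e=[14,20,30] → X
    (2,5)@(5, 11): e=[32,0,32] → .  [on edge]
    (1,6)@(3, 13): e=[16,32,16] → X
    (2,6)@(5, 13): e=[34,12,18] → X
    (3,6)@(7, 13): e=[52,-8,20] → .
    (0,7)@(1, 15): e=[0,64,0] → X  [on edge]
    (3,7)@(7, 15): e=[54,4,6] → X
  covered (8 px):
    . . . .
    . . . .
    . . . .
    . . . .
    . X . .
    . X . .
    . X X .
    X X X X
T1:
  2·area = 12  (B↔C swapped to make it positive)
  edge (0, 6)→(0, 4): d=(0,-2) top-left  bias=+0
  edge (0, 4)→(6, 14): d=(6,10) right/bottom  bias=-1
  edge (6, 14)→(0, 6): d=(-6,-8) top-left  bias=+0
    (0,3)@(1, 7): e=[2,8,2] → X
    (1,3)@(3, 7): e=[6,-12,18] → .
    (0,4)@(1, 9): e=[2,20,-10] → .
    (1,4)@(3, 9): e=[6,0,6] → .  [on edge]
  covered (1 px):
    . . . .
    . . . .
    . . . .
    X . . .
    . . . .
    . . . .
    . . . .
    . . . .
T2:
  2·area = 8
  edge (2, 16)→(2, 14): d=(0,-2) top-left  bias=+0
  edge (2, 14)→(6, 14): d=(4,0) top-left  bias=+0
  edge (6, 14)→(2, 16): d=(-4,2) right/bottom  bias=-1
    (1,7)@(3, 15): e=[2,4,2] → X
    (2,7)@(5, 15): e=[6,4,-2] → .
  covered (1 px):
    . . . .
    . . . .
    . . . .
    . . . .
    . . . .
    . . . .
    . . . .
    . X . .

Final: 10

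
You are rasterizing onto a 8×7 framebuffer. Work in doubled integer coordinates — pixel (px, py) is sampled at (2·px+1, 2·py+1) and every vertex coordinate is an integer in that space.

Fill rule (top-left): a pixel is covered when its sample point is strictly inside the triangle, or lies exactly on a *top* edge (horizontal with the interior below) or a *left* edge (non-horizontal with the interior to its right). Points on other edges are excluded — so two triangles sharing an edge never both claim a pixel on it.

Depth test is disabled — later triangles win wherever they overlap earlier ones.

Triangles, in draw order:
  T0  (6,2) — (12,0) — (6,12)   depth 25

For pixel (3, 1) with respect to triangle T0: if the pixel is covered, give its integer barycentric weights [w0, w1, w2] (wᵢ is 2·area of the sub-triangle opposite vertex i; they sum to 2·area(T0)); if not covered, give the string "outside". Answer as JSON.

T0:
  2·area = 60
  edge (6, 2)→(12, 0): d=(6,-2) top-left  bias=+0
  edge (12, 0)→(6, 12): d=(-6,12) right/bottom  bias=-1
  edge (6, 12)→(6, 2): d=(0,-10) top-left  bias=+0
    (4,0)@(9, 1): e=[0,30,30] → X  [on edge]
    (5,0)@(11, 1): e=[4,6,50] → X
    (6,0)@(13, 1): e=[8,-18,70] → .
    (1,1)@(3, 3): e=[0,90,-30] → .  [on edge]
    (3,1)@(7, 3): e=[8,42,10] → X
    (5,1)@(11, 3): e=[16,-6,50] → .
    (3,2)@(7, 5): e=[20,30,10] → X
    (5,2)@(11, 5): e=[28,-18,50] → .
    (3,3)@(7, 7): e=[32,18,10] → X
    (4,3)@(9, 7): e=[36,-6,30] → .
    (3,4)@(7, 9): e=[44,6,10] → X
    (4,4)@(9, 9): e=[48,-18,30] → .
  covered (8 px):
    . . . . X X . .
    . . . X X . . .
    . . . X X . . .
    . . . X . . . .
    . . . X . . . .
    . . . . . . . .
    . . . . . . . .

Final: [42,10,8]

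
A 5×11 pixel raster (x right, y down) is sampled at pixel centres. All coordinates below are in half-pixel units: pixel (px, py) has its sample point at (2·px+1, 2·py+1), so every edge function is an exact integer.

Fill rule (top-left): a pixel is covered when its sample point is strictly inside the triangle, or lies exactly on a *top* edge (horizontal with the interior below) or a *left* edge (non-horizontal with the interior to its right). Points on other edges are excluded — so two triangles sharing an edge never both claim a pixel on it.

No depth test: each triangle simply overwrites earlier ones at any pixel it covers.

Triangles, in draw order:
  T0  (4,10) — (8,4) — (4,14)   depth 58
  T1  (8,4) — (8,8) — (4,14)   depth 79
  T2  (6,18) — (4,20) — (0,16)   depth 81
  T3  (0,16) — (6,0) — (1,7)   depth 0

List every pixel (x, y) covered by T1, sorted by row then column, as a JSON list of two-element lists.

T0:
  2·area = 16
  edge (4, 10)→(8, 4): d=(4,-6) top-left  bias=+0
  edge (8, 4)→(4, 14): d=(-4,10) right/bottom  bias=-1
  edge (4, 14)→(4, 10): d=(0,-4) top-left  bias=+0
    (2,4)@(5, 9): e=[2,10,4] → #
    (3,4)@(7, 9): e=[14,-10,12] → ·
    (2,5)@(5, 11): e=[10,2,4] → #
    (3,5)@(7, 11): e=[22,-18,12] → ·
    (2,6)@(5, 13): e=[18,-6,4] → ·
  covered (2 px):
    · · · · ·
    · · · · ·
    · · · · ·
    · · · · ·
    · · # · ·
    · · # · ·
    · · · · ·
    · · · · ·
    · · · · ·
    · · · · ·
    · · · · ·
T1:
  2·area = 16
  edge (8, 4)→(8, 8): d=(0,4) right/bottom  bias=-1
  edge (8, 8)→(4, 14): d=(-4,6) right/bottom  bias=-1
  edge (4, 14)→(8, 4): d=(4,-10) top-left  bias=+0
    (3,3)@(7, 7): e=[4,10,2] → #
    (4,3)@(9, 7): e=[-4,-2,22] → ·
    (3,4)@(7, 9): e=[4,2,10] → #
    (4,4)@(9, 9): e=[-4,-10,30] → ·
    (3,5)@(7, 11): e=[4,-6,18] → ·
  covered (2 px):
    · · · · ·
    · · · · ·
    · · · · ·
    · · · # ·
    · · · # ·
    · · · · ·
    · · · · ·
    · · · · ·
    · · · · ·
    · · · · ·
    · · · · ·
T2:
  2·area = 16
  edge (6, 18)→(4, 20): d=(-2,2) right/bottom  bias=-1
  edge (4, 20)→(0, 16): d=(-4,-4) top-left  bias=+0
  edge (0, 16)→(6, 18): d=(6,2) right/bottom  bias=-1
    (4,7)@(9, 15): e=[0,40,-24] → ·  [on edge]
    (0,8)@(1, 17): e=[12,0,4] → #  [on edge]
    (1,8)@(3, 17): e=[8,8,0] → ·  [on edge]
    (3,8)@(7, 17): e=[0,24,-8] → ·  [on edge]
    (0,9)@(1, 19): e=[8,-8,16] → ·
    (1,9)@(3, 19): e=[4,0,12] → #  [on edge]
    (2,9)@(5, 19): e=[0,8,8] → ·  [on edge]
    (4,9)@(9, 19): e=[-8,24,0] → ·  [on edge]
    (1,10)@(3, 21): e=[0,-8,24] → ·  [on edge]
    (2,10)@(5, 21): e=[-4,0,20] → ·  [on edge]
  covered (2 px):
    · · · · ·
    · · · · ·
    · · · · ·
    · · · · ·
    · · · · ·
    · · · · ·
    · · · · ·
    · · · · ·
    # · · · ·
    · # · · ·
    · · · · ·
T3:
  2·area = 38  (B↔C swapped to make it positive)
  edge (0, 16)→(1, 7): d=(1,-9) top-left  bias=+0
  edge (1, 7)→(6, 0): d=(5,-7) top-left  bias=+0
  edge (6, 0)→(0, 16): d=(-6,16) right/bottom  bias=-1
    (1,2)@(3, 5): e=[16,4,18] → #
    (2,2)@(5, 5): e=[34,18,-14] → ·
    (0,3)@(1, 7): e=[0,0,38] → #  [on edge]
    (2,3)@(5, 7): e=[36,28,-26] → ·
    (0,4)@(1, 9): e=[2,10,26] → #
    (1,4)@(3, 9): e=[20,24,-6] → ·
    (0,5)@(1, 11): e=[4,20,14] → #
    (1,5)@(3, 11): e=[22,34,-18] → ·
    (0,6)@(1, 13): e=[6,30,2] → #
    (1,6)@(3, 13): e=[24,44,-30] → ·
    (0,7)@(1, 15): e=[8,40,-10] → ·
  covered (6 px):
    · · · · ·
    · · · · ·
    · # · · ·
    # # · · ·
    # · · · ·
    # · · · ·
    # · · · ·
    · · · · ·
    · · · · ·
    · · · · ·
    · · · · ·

Final: [[3,3],[3,4]]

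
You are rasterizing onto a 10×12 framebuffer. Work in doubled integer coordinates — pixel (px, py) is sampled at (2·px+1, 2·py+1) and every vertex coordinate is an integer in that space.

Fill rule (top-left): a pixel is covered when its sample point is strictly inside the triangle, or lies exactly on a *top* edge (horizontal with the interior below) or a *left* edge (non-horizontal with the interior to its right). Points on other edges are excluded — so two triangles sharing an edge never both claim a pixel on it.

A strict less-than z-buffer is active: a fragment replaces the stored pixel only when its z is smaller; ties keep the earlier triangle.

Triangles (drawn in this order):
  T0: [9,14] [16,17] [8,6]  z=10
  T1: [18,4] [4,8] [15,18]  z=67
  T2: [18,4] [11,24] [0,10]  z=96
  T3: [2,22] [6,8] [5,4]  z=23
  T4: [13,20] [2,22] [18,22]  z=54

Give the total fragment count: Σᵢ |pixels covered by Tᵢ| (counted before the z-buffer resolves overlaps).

T0:
  2·area = 53  (B↔C swapped to make it positive)
  edge (9, 14)→(8, 6): d=(-1,-8) top-left  bias=+0
  edge (8, 6)→(16, 17): d=(8,11) right/bottom  bias=-1
  edge (16, 17)→(9, 14): d=(-7,-3) top-left  bias=+0
    (4,4)@(9, 9): e=[5,13,35] → █
    (5,4)@(11, 9): e=[21,-9,41] → ·
    (4,5)@(9, 11): e=[3,29,21] → █
    (5,5)@(11, 11): e=[19,7,27] → █
    (6,5)@(13, 11): e=[35,-15,33] → ·
    (4,6)@(9, 13): e=[1,45,7] → █
    (6,6)@(13, 13): e=[33,1,19] → █
    (7,6)@(15, 13): e=[49,-21,25] → ·
    (4,7)@(9, 15): e=[-1,61,-7] → ·
    (5,7)@(11, 15): e=[15,39,-1] → ·
    (6,7)@(13, 15): e=[31,17,5] → █
    (7,7)@(15, 15): e=[47,-5,11] → ·
  covered (7 px):
    · · · · · · · · · ·
    · · · · · · · · · ·
    · · · · · · · · · ·
    · · · · · · · · · ·
    · · · · █ · · · · ·
    · · · · █ █ · · · ·
    · · · · █ █ █ · · ·
    · · · · · · █ · · ·
    · · · · · · · · · ·
    · · · · · · · · · ·
    · · · · · · · · · ·
    · · · · · · · · · ·
T1:
  2·area = 184  (B↔C swapped to make it positive)
  edge (18, 4)→(15, 18): d=(-3,14) right/bottom  bias=-1
  edge (15, 18)→(4, 8): d=(-11,-10) top-left  bias=+0
  edge (4, 8)→(18, 4): d=(14,-4) top-left  bias=+0
    (7,2)@(15, 5): e=[39,143,2] → █
    (8,2)@(17, 5): e=[11,163,10] → █
    (9,2)@(19, 5): e=[-17,183,18] → ·
    (4,3)@(9, 7): e=[117,61,6] → █
    (5,3)@(11, 7): e=[89,81,14] → █
    (6,3)@(13, 7): e=[61,101,22] → █
    (9,3)@(19, 7): e=[-23,161,46] → ·
    (3,4)@(7, 9): e=[139,19,26] → █
    (8,4)@(17, 9): e=[-1,119,66] → ·
    (3,5)@(7, 11): e=[133,-3,54] → ·
    (4,5)@(9, 11): e=[105,17,62] → █
    (8,5)@(17, 11): e=[-7,97,94] → ·
  covered (22 px):
    · · · · · · · · · ·
    · · · · · · · · · ·
    · · · · · · · █ █ ·
    · · · · █ █ █ █ █ ·
    · · · █ █ █ █ █ · ·
    · · · · █ █ █ █ · ·
    · · · · · █ █ █ · ·
    · · · · · · █ █ · ·
    · · · · · · · █ · ·
    · · · · · · · · · ·
    · · · · · · · · · ·
    · · · · · · · · · ·
T2:
  2·area = 318
  edge (18, 4)→(11, 24): d=(-7,20) right/bottom  bias=-1
  edge (11, 24)→(0, 10): d=(-11,-14) top-left  bias=+0
  edge (0, 10)→(18, 4): d=(18,-6) top-left  bias=+0
    (7,2)@(15, 5): e=[53,265,0] → █  [on edge]
    (8,2)@(17, 5): e=[13,293,12] → █
    (9,2)@(19, 5): e=[-27,321,24] → ·
    (4,3)@(9, 7): e=[159,159,0] → █  [on edge]
    (5,3)@(11, 7): e=[119,187,12] → █
    (6,3)@(13, 7): e=[79,215,24] → █
    (8,3)@(17, 7): e=[-1,271,48] → ·
    (1,4)@(3, 9): e=[265,53,0] → █  [on edge]
    (2,4)@(5, 9): e=[225,81,12] → █
    (3,4)@(7, 9): e=[185,109,24] → █
    (8,4)@(17, 9): e=[-15,249,84] → ·
    (0,5)@(1, 11): e=[291,3,24] → █
  covered (41 px):
    · · · · · · · · · ·
    · · · · · · · · · ·
    · · · · · · · █ █ ·
    · · · · █ █ █ █ · ·
    · █ █ █ █ █ █ █ · ·
    █ █ █ █ █ █ █ █ · ·
    · █ █ █ █ █ █ · · ·
    · · █ █ █ █ █ · · ·
    · · · █ █ █ █ · · ·
    · · · · █ █ · · · ·
    · · · · █ █ · · · ·
    · · · · · █ · · · ·
T3:
  2·area = 30  (B↔C swapped to make it positive)
  edge (2, 22)→(5, 4): d=(3,-18) top-left  bias=+0
  edge (5, 4)→(6, 8): d=(1,4) right/bottom  bias=-1
  edge (6, 8)→(2, 22): d=(-4,14) right/bottom  bias=-1
    (2,2)@(5, 5): e=[3,1,26] → █
    (3,2)@(7, 5): e=[39,-7,-2] → ·
    (2,3)@(5, 7): e=[9,3,18] → █
    (3,3)@(7, 7): e=[45,-5,-10] → ·
    (2,4)@(5, 9): e=[15,5,10] → █
    (3,4)@(7, 9): e=[51,-3,-18] → ·
    (2,5)@(5, 11): e=[21,7,2] → █
    (3,5)@(7, 11): e=[57,-1,-26] → ·
    (2,6)@(5, 13): e=[27,9,-6] → ·
    (1,8)@(3, 17): e=[3,21,6] → █
    (2,8)@(5, 17): e=[39,13,-22] → ·
    (1,9)@(3, 19): e=[9,23,-2] → ·
  covered (5 px):
    · · · · · · · · · ·
    · · · · · · · · · ·
    · · █ · · · · · · ·
    · · █ · · · · · · ·
    · · █ · · · · · · ·
    · · █ · · · · · · ·
    · · · · · · · · · ·
    · · · · · · · · · ·
    · █ · · · · · · · ·
    · · · · · · · · · ·
    · · · · · · · · · ·
    · · · · · · · · · ·
T4:
  2·area = 32  (B↔C swapped to make it positive)
  edge (13, 20)→(18, 22): d=(5,2) right/bottom  bias=-1
  edge (18, 22)→(2, 22): d=(-16,0) right/bottom  bias=-1
  edge (2, 22)→(13, 20): d=(11,-2) top-left  bias=+0
    (4,10)@(9, 21): e=[13,16,3] → █
    (5,10)@(11, 21): e=[9,16,7] → █
    (6,10)@(13, 21): e=[5,16,11] → █
    (7,10)@(15, 21): e=[1,16,15] → █
    (8,10)@(17, 21): e=[-3,16,19] → ·
    (4,11)@(9, 23): e=[23,-16,25] → ·
    (5,11)@(11, 23): e=[19,-16,29] → ·
    (6,11)@(13, 23): e=[15,-16,33] → ·
    (7,11)@(15, 23): e=[11,-16,37] → ·
  covered (4 px):
    · · · · · · · · · ·
    · · · · · · · · · ·
    · · · · · · · · · ·
    · · · · · · · · · ·
    · · · · · · · · · ·
    · · · · · · · · · ·
    · · · · · · · · · ·
    · · · · · · · · · ·
    · · · · · · · · · ·
    · · · · · · · · · ·
    · · · · █ █ █ █ · ·
    · · · · · · · · · ·

Final: 79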